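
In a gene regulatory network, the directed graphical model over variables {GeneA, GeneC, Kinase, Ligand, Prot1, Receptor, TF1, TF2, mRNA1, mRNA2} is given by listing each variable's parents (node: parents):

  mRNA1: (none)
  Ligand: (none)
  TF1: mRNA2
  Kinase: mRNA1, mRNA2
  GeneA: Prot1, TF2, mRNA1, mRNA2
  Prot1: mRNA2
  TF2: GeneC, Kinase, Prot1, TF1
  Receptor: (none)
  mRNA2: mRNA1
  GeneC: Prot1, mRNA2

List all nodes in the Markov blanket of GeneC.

A node's Markov blanket = Pa ∪ Ch ∪ (parents of Ch other than the node itself).
Pa(GeneC) = {Prot1, mRNA2}.
GeneC has child TF2.
For each child, the remaining parents (spouses of GeneC):
  TF2: Kinase, Prot1, TF1
MB(GeneC) = {Kinase, Prot1, TF1, TF2, mRNA2}.

{Kinase, Prot1, TF1, TF2, mRNA2}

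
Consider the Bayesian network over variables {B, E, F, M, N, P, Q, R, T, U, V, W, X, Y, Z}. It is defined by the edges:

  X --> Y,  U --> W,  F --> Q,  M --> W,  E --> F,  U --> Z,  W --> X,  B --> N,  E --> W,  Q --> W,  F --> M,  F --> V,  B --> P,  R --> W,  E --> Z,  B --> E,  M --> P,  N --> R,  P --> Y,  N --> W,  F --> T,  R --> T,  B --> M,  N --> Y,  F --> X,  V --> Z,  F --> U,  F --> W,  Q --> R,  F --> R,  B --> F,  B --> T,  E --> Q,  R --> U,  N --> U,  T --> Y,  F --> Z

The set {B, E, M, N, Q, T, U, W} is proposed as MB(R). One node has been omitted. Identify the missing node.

Parents of R: F, N, Q.
Ch(R) = {T, U, W}.
Other parents of R's children:
  parents(T) \ {R} = {B, F}.
  parents(U) \ {R} = {F, N}.
  W's other parents are E, F, M, N, Q, U.
MB(R) = {B, E, F, M, N, Q, T, U, W}.
Comparing with the claimed set, F is missing.

F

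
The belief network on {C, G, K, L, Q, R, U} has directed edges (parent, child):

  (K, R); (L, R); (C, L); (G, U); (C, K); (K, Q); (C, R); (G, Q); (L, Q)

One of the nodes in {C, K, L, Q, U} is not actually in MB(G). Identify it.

C

Recall MB(v) = parents ∪ children ∪ spouses, where spouses are the other parents of v's children.
G's children: Q, U.
G's parents: none.
Co-parents of G (other parents of its children):
  Q: K, L
  U: —
MB(G) = {K, L, Q, U}.
C is neither a parent, child, nor co-parent of G, so it does not belong.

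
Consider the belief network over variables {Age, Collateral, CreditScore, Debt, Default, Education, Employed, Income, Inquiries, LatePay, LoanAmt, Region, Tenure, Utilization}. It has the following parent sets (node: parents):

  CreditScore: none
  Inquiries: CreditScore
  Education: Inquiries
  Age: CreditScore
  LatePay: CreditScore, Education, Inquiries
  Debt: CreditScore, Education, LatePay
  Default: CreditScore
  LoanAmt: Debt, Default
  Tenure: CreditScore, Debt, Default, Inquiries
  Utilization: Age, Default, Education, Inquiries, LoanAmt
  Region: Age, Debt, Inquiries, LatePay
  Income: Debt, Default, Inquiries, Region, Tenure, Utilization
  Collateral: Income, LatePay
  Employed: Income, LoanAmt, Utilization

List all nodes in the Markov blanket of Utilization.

{Age, Debt, Default, Education, Employed, Income, Inquiries, LoanAmt, Region, Tenure}

Parents of Utilization: Age, Default, Education, Inquiries, LoanAmt.
Ch(Utilization) = {Employed, Income}.
Other parents of Utilization's children:
  parents(Income) \ {Utilization} = {Debt, Default, Inquiries, Region, Tenure}.
  parents(Employed) \ {Utilization} = {Income, LoanAmt}.
So the Markov blanket of Utilization is {Age, Debt, Default, Education, Employed, Income, Inquiries, LoanAmt, Region, Tenure}.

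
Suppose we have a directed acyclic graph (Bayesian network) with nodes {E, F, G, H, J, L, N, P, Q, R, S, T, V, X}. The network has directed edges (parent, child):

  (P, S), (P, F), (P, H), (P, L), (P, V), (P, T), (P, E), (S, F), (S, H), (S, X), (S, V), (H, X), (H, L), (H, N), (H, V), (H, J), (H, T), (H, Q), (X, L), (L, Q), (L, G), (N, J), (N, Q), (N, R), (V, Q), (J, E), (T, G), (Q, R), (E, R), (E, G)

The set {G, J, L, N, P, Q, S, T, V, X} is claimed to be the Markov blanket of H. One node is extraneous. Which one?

G

H has parents P, S.
H has children J, L, N, Q, T, V, X.
Other parents of H's children:
  X's other parent is S.
  parents(L) \ {H} = {P, X}.
  N has no other parent.
  V's other parents are P, S.
  J's other parent is N.
  T's other parent is P.
  Q also has parents L, N, V.
MB(H) = {J, L, N, P, Q, S, T, V, X}.
G is neither a parent, child, nor co-parent of H, so it does not belong.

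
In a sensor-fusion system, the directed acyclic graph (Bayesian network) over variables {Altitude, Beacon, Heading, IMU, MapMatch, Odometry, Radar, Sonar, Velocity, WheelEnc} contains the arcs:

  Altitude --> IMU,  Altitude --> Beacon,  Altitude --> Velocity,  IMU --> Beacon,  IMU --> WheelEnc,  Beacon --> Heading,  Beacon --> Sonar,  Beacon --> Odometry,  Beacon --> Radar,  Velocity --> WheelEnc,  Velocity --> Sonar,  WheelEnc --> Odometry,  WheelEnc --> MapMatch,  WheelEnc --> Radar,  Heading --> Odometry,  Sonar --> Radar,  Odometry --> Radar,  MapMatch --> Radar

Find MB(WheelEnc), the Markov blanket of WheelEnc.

A node's Markov blanket = Pa ∪ Ch ∪ (parents of Ch other than the node itself).
Parents of WheelEnc: IMU, Velocity.
WheelEnc has children MapMatch, Odometry, Radar.
Co-parents of WheelEnc (other parents of its children):
  Odometry's other parents are Beacon, Heading.
  MapMatch: no additional parents.
  Radar's other parents are Beacon, MapMatch, Odometry, Sonar.
MB(WheelEnc) = {Beacon, Heading, IMU, MapMatch, Odometry, Radar, Sonar, Velocity}.

{Beacon, Heading, IMU, MapMatch, Odometry, Radar, Sonar, Velocity}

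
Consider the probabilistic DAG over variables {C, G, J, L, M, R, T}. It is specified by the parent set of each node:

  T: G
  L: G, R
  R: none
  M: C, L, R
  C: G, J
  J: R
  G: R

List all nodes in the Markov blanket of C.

By definition, MB(C) is built from C's parents, C's children, and the co-parents of C.
C has child M.
Pa(C) = {G, J}.
For each child, the remaining parents (spouses of C):
  M: L, R
So the Markov blanket of C is {G, J, L, M, R}.

{G, J, L, M, R}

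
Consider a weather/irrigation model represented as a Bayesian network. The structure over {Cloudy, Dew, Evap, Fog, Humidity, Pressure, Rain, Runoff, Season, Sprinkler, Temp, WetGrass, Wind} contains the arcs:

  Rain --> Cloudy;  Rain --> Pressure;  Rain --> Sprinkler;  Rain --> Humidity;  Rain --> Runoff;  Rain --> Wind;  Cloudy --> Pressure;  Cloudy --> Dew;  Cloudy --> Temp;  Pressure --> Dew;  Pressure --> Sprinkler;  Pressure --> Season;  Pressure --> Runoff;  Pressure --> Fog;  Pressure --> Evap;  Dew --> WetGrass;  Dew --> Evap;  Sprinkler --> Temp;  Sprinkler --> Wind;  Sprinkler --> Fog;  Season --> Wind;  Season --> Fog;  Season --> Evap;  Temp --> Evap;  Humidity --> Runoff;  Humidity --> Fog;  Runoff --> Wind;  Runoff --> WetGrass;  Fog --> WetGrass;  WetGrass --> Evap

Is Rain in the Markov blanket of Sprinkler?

Rain is a parent of Sprinkler.
So Rain ∈ MB(Sprinkler).

Yes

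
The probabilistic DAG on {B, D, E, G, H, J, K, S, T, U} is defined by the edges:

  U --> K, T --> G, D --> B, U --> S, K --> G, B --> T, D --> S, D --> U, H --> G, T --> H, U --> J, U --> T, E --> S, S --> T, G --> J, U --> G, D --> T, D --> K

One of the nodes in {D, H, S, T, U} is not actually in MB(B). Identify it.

By definition, MB(B) is built from B's parents, B's children, and the co-parents of B.
B's parents: D.
B's children: T.
Co-parents of B (other parents of its children):
  parents(T) \ {B} = {D, S, U}.
MB(B) = {D, S, T, U}.
H is neither a parent, child, nor co-parent of B, so it does not belong.

H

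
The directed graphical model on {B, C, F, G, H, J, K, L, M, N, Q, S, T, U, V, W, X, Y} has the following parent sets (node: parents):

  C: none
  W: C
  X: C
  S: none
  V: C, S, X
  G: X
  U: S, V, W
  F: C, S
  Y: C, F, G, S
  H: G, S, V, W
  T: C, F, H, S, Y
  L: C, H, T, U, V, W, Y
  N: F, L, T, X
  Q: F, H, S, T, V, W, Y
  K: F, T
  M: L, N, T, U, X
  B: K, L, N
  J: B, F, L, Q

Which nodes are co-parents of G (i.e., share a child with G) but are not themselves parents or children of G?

Children of G: H, Y.
  Y also has parents C, F, S.
  H's other parents are S, V, W.
Excluding nodes already adjacent to G (H, X, Y), the co-parent-only contribution is {C, F, S, V, W}.

{C, F, S, V, W}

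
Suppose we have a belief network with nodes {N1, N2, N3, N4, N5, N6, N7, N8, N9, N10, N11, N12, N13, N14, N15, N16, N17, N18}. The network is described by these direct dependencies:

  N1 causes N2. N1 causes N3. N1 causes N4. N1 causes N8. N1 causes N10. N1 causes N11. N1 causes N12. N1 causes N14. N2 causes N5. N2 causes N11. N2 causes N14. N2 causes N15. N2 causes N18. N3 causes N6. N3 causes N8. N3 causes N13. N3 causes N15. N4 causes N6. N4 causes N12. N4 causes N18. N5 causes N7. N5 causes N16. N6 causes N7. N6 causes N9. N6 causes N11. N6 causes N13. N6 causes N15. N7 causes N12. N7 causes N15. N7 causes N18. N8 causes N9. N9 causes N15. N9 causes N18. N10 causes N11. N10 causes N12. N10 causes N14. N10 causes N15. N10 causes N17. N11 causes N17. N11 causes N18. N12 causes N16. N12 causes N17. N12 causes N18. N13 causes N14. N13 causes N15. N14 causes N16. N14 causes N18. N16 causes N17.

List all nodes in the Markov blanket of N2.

{N1, N3, N4, N5, N6, N7, N9, N10, N11, N12, N13, N14, N15, N18}

Ch(N2) = {N5, N11, N14, N15, N18}.
N2's parents: N1.
Co-parents of N2 (other parents of its children):
  N5 has no other parent.
  N11 also has parents N1, N6, N10.
  N14 also has parents N1, N10, N13.
  N15 also has parents N3, N6, N7, N9, N10, N13.
  N18's other parents are N4, N7, N9, N11, N12, N14.
Taking the union gives {N1, N3, N4, N5, N6, N7, N9, N10, N11, N12, N13, N14, N15, N18}.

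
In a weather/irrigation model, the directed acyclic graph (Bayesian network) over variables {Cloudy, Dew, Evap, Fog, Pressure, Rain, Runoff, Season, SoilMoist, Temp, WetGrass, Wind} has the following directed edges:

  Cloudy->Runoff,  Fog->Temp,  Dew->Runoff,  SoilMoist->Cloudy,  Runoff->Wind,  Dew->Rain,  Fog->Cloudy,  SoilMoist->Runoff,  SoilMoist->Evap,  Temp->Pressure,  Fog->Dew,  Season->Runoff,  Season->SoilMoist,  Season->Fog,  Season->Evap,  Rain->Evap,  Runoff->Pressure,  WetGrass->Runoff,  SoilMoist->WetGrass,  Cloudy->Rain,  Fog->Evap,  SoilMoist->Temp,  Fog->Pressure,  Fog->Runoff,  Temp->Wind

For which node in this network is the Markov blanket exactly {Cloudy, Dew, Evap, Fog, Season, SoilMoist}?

The target node must have every member of {Cloudy, Dew, Evap, Fog, Season, SoilMoist} as a parent, child, or co-parent, and no others.
Parents of Rain: Cloudy, Dew; children: Evap; co-parents: Fog, Season, SoilMoist.
These exactly cover the given set, so the node is Rain.

Rain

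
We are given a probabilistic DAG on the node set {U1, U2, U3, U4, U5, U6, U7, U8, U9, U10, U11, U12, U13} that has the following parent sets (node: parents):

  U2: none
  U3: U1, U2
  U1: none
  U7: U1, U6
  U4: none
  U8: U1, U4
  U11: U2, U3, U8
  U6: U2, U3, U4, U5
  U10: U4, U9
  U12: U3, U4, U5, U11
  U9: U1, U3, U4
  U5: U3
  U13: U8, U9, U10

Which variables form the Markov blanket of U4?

Pa(U4) = {}.
Ch(U4) = {U6, U8, U9, U10, U12}.
Other parents of U4's children:
  parents(U6) \ {U4} = {U2, U3, U5}.
  U8's other parent is U1.
  U9's other parents are U1, U3.
  U10's other parent is U9.
  U12 also has parents U3, U5, U11.
MB(U4) = {U1, U2, U3, U5, U6, U8, U9, U10, U11, U12}.

{U1, U2, U3, U5, U6, U8, U9, U10, U11, U12}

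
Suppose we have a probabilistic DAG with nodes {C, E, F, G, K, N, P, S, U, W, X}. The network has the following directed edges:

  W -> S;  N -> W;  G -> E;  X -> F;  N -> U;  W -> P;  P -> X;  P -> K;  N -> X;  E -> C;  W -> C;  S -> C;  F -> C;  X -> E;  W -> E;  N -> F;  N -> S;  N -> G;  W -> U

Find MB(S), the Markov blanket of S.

{C, E, F, N, W}

Recall MB(v) = parents ∪ children ∪ spouses, where spouses are the other parents of v's children.
Children of S: C.
S has parents N, W.
Parents of each child, excluding S:
  C: E, F, W
MB(S) = {C, E, F, N, W}.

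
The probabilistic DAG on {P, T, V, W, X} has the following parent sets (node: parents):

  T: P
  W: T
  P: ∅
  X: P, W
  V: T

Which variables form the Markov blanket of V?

The Markov blanket of a node is its parents, its children, and the other parents of its children.
V has parent T.
Ch(V) = {}.
With no children, V has no spouses; the co-parent set is empty.
So the Markov blanket of V is {T}.

{T}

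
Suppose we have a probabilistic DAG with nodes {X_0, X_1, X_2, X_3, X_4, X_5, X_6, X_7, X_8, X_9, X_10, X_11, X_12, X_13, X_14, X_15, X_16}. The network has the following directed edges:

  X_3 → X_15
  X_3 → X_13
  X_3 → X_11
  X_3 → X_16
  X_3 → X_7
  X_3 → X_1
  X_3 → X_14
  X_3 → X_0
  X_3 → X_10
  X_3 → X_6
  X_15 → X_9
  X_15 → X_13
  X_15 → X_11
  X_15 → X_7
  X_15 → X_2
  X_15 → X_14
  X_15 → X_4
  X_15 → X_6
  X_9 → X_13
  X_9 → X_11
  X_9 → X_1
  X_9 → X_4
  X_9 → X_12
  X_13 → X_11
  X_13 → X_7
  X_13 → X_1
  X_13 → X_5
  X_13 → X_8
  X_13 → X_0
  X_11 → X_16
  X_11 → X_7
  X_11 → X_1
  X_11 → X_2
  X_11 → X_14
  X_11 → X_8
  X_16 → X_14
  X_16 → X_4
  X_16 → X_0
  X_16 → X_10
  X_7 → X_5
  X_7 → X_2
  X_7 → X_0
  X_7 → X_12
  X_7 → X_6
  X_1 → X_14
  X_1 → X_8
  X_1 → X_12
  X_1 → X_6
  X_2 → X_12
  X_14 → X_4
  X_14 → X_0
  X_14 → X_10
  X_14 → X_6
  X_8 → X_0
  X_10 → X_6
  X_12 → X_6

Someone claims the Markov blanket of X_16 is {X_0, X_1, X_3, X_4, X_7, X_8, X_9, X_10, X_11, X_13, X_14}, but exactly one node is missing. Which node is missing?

X_15

Pa(X_16) = {X_3, X_11}.
X_16 has children X_0, X_4, X_10, X_14.
Co-parents of X_16 (other parents of its children):
  parents(X_14) \ {X_16} = {X_1, X_3, X_11, X_15}.
  X_4's other parents are X_9, X_14, X_15.
  parents(X_0) \ {X_16} = {X_3, X_7, X_8, X_13, X_14}.
  X_10's other parents are X_3, X_14.
MB(X_16) = {X_0, X_1, X_3, X_4, X_7, X_8, X_9, X_10, X_11, X_13, X_14, X_15}.
Comparing with the claimed set, X_15 is missing.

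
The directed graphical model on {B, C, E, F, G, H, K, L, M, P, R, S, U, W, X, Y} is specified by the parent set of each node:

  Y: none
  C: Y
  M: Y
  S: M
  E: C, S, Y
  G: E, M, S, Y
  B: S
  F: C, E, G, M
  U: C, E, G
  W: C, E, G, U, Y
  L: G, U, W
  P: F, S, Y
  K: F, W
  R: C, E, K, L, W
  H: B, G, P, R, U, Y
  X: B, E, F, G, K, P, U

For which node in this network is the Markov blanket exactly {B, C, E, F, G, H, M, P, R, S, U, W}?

Y

The target node must have every member of {B, C, E, F, G, H, M, P, R, S, U, W} as a parent, child, or co-parent, and no others.
Parents of Y: none; children: C, E, G, H, M, P, W; co-parents: B, C, E, F, G, M, P, R, S, U.
These exactly cover the given set, so the node is Y.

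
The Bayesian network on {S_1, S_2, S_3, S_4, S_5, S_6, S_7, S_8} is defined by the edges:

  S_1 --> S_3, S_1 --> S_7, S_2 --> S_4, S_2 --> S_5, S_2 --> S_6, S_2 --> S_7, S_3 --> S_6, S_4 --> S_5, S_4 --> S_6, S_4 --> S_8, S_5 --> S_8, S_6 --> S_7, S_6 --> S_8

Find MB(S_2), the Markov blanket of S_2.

S_2 has no parents.
Children of S_2: S_4, S_5, S_6, S_7.
Other parents of S_2's children:
  S_4: —
  S_5: S_4
  S_6: S_3, S_4
  S_7: S_1, S_6
So the Markov blanket of S_2 is {S_1, S_3, S_4, S_5, S_6, S_7}.

{S_1, S_3, S_4, S_5, S_6, S_7}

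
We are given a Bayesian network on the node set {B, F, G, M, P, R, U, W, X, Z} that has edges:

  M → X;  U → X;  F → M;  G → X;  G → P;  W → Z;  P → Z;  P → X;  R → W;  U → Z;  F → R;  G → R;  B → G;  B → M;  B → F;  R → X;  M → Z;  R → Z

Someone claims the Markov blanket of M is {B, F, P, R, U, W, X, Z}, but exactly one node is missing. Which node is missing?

G

Recall MB(v) = parents ∪ children ∪ spouses, where spouses are the other parents of v's children.
Pa(M) = {B, F}.
M's children: X, Z.
Other parents of M's children:
  X: G, P, R, U
  Z: P, R, U, W
MB(M) = {B, F, G, P, R, U, W, X, Z}.
Comparing with the claimed set, G is missing.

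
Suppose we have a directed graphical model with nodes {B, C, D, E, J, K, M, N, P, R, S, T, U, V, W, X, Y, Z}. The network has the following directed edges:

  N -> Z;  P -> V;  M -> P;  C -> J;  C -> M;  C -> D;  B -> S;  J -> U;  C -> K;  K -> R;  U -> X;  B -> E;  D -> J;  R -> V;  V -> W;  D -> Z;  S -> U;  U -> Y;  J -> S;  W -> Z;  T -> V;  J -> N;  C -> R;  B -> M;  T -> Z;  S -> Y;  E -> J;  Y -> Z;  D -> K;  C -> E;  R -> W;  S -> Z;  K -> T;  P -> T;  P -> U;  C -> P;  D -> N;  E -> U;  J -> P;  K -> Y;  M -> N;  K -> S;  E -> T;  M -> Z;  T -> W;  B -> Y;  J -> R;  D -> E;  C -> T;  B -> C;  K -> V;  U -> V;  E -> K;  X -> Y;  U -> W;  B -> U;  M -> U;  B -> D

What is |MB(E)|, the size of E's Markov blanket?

10

Pa(E) = {B, C, D}.
E's children: J, K, T, U.
Parents of each child, excluding E:
  J also has parents C, D.
  parents(K) \ {E} = {C, D}.
  T also has parents C, K, P.
  U also has parents B, J, M, P, S.
MB(E) = {B, C, D, J, K, M, P, S, T, U}, which has 10 nodes.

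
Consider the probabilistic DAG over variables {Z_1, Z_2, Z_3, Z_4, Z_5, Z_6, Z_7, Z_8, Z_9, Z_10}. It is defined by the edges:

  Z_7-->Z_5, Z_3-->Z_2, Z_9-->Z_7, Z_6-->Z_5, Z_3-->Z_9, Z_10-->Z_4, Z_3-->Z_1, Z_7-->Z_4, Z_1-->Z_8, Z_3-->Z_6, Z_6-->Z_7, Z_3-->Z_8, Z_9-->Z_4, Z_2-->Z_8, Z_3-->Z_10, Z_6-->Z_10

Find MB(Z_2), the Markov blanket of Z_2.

Z_2 has child Z_8.
Z_2's parents: Z_3.
Co-parents of Z_2 (other parents of its children):
  parents(Z_8) \ {Z_2} = {Z_1, Z_3}.
Taking the union gives {Z_1, Z_3, Z_8}.

{Z_1, Z_3, Z_8}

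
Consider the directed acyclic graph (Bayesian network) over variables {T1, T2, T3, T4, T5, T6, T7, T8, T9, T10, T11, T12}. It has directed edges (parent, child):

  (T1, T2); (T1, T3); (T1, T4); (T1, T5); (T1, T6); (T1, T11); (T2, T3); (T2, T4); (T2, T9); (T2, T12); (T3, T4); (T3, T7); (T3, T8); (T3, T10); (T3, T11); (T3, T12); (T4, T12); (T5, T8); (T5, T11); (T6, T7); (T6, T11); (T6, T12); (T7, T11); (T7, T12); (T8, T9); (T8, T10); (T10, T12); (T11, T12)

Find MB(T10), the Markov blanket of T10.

The Markov blanket of a node is its parents, its children, and the other parents of its children.
T10 has parents T3, T8.
T10 has child T12.
Co-parents of T10 (other parents of its children):
  T12 also has parents T2, T3, T4, T6, T7, T11.
MB(T10) = {T2, T3, T4, T6, T7, T8, T11, T12}.

{T2, T3, T4, T6, T7, T8, T11, T12}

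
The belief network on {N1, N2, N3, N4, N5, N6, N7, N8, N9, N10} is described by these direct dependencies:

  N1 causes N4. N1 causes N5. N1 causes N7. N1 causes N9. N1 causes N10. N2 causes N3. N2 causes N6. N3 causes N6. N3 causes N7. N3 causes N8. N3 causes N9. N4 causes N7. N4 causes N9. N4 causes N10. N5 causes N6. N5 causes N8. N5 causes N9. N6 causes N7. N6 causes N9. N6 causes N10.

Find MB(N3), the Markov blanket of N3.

{N1, N2, N4, N5, N6, N7, N8, N9}

A node's Markov blanket = Pa ∪ Ch ∪ (parents of Ch other than the node itself).
Pa(N3) = {N2}.
Children of N3: N6, N7, N8, N9.
Other parents of N3's children:
  N6: N2, N5
  N7: N1, N4, N6
  N8: N5
  N9: N1, N4, N5, N6
MB(N3) = {N1, N2, N4, N5, N6, N7, N8, N9}.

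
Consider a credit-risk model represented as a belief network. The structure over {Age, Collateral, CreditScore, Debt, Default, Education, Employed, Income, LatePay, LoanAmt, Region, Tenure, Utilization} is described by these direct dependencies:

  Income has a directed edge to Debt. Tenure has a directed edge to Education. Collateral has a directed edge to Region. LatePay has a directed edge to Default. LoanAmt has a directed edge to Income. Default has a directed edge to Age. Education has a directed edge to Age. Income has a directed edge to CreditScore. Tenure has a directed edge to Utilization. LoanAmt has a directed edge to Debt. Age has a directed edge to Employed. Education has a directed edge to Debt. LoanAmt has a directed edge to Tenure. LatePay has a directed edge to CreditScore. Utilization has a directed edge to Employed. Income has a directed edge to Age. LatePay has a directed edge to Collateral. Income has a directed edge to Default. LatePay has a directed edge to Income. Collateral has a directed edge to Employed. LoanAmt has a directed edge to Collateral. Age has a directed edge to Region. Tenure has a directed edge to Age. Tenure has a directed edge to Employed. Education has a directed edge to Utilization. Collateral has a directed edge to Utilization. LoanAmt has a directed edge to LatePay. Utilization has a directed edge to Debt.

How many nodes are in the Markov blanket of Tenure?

8

A node's Markov blanket = Pa ∪ Ch ∪ (parents of Ch other than the node itself).
Parents of Tenure: LoanAmt.
Ch(Tenure) = {Age, Education, Employed, Utilization}.
Other parents of Tenure's children:
  Education: —
  Age: Default, Education, Income
  Utilization: Collateral, Education
  Employed: Age, Collateral, Utilization
MB(Tenure) = {Age, Collateral, Default, Education, Employed, Income, LoanAmt, Utilization}, which has 8 nodes.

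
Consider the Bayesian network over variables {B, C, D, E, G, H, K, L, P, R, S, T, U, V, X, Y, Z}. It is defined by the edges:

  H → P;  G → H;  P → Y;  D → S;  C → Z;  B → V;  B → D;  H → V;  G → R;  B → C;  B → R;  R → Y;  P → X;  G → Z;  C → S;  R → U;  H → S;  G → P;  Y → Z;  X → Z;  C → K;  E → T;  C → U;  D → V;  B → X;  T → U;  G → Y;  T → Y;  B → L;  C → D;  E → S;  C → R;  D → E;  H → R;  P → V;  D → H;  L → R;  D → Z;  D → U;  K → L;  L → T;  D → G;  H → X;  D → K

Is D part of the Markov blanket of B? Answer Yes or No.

Yes

D is a child of B.
So D ∈ MB(B).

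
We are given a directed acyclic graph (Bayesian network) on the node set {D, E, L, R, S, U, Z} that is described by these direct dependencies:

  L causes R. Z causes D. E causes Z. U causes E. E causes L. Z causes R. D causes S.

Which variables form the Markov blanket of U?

Recall MB(v) = parents ∪ children ∪ spouses, where spouses are the other parents of v's children.
U has no parents.
Ch(U) = {E}.
Parents of each child, excluding U:
  E has no other parent.
Taking the union gives {E}.

{E}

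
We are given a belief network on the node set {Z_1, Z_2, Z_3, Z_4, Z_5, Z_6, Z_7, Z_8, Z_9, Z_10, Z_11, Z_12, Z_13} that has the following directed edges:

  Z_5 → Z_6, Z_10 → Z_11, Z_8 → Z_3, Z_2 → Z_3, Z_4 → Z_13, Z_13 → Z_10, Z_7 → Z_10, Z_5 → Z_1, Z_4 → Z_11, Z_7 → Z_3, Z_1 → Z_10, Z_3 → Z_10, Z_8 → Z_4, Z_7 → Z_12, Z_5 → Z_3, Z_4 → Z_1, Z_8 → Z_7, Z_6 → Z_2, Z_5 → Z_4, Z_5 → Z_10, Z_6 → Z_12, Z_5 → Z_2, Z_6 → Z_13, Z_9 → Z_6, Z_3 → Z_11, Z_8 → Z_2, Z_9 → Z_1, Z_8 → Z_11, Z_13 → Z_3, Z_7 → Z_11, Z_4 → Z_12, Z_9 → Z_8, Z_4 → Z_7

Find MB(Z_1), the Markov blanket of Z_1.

{Z_3, Z_4, Z_5, Z_7, Z_9, Z_10, Z_13}

By definition, MB(Z_1) is built from Z_1's parents, Z_1's children, and the co-parents of Z_1.
Z_1 has child Z_10.
Parents of Z_1: Z_4, Z_5, Z_9.
Parents of each child, excluding Z_1:
  parents(Z_10) \ {Z_1} = {Z_3, Z_5, Z_7, Z_13}.
MB(Z_1) = {Z_3, Z_4, Z_5, Z_7, Z_9, Z_10, Z_13}.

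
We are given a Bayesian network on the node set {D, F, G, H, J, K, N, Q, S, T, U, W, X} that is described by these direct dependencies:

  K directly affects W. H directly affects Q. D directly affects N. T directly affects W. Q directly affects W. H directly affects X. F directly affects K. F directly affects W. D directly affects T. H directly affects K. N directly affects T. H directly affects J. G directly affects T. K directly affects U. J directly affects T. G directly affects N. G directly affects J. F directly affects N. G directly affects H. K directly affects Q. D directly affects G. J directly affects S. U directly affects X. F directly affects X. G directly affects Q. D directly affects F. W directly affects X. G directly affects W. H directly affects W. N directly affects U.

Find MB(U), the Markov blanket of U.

{F, H, K, N, W, X}

U's parents: K, N.
Children of U: X.
Co-parents of U (other parents of its children):
  parents(X) \ {U} = {F, H, W}.
MB(U) = {F, H, K, N, W, X}.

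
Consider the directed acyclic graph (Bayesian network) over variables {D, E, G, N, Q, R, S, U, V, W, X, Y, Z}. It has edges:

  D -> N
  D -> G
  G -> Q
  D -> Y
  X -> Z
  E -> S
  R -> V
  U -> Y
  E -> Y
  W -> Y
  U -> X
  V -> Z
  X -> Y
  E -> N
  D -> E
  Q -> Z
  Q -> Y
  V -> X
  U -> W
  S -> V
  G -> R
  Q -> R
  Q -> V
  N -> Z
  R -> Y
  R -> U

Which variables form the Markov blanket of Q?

{D, E, G, N, R, S, U, V, W, X, Y, Z}

Parents of Q: G.
Q has children R, V, Y, Z.
Parents of each child, excluding Q:
  R's other parent is G.
  V's other parents are R, S.
  Y's other parents are D, E, R, U, W, X.
  Z's other parents are N, V, X.
MB(Q) = {D, E, G, N, R, S, U, V, W, X, Y, Z}.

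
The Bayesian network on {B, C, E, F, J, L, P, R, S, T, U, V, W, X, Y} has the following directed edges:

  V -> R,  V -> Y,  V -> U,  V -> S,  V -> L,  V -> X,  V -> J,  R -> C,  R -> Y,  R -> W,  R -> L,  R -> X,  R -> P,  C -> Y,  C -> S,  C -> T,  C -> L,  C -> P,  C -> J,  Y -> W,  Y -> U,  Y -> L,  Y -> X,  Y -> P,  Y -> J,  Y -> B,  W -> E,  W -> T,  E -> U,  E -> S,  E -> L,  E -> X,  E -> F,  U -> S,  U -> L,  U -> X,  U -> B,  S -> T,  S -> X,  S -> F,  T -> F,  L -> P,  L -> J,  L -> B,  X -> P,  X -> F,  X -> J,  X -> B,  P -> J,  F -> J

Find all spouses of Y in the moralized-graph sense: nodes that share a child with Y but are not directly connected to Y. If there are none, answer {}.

Children of Y: B, J, L, P, U, W, X.
  parents(W) \ {Y} = {R}.
  U's other parents are E, V.
  L also has parents C, E, R, U, V.
  X also has parents E, R, S, U, V.
  parents(P) \ {Y} = {C, L, R, X}.
  J's other parents are C, F, L, P, V, X.
  parents(B) \ {Y} = {L, U, X}.
Excluding nodes already adjacent to Y (B, C, J, L, P, R, U, V, W, X), the co-parent-only contribution is {E, F, S}.

{E, F, S}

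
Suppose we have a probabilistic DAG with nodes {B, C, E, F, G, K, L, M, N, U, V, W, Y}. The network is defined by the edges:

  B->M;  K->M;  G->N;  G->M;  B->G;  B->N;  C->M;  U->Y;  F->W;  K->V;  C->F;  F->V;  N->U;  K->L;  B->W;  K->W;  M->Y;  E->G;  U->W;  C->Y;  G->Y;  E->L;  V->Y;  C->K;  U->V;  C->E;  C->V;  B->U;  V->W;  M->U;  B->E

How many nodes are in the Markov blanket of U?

10

Pa(U) = {B, M, N}.
Ch(U) = {V, W, Y}.
For each child, the remaining parents (spouses of U):
  V also has parents C, F, K.
  parents(W) \ {U} = {B, F, K, V}.
  parents(Y) \ {U} = {C, G, M, V}.
MB(U) = {B, C, F, G, K, M, N, V, W, Y}, which has 10 nodes.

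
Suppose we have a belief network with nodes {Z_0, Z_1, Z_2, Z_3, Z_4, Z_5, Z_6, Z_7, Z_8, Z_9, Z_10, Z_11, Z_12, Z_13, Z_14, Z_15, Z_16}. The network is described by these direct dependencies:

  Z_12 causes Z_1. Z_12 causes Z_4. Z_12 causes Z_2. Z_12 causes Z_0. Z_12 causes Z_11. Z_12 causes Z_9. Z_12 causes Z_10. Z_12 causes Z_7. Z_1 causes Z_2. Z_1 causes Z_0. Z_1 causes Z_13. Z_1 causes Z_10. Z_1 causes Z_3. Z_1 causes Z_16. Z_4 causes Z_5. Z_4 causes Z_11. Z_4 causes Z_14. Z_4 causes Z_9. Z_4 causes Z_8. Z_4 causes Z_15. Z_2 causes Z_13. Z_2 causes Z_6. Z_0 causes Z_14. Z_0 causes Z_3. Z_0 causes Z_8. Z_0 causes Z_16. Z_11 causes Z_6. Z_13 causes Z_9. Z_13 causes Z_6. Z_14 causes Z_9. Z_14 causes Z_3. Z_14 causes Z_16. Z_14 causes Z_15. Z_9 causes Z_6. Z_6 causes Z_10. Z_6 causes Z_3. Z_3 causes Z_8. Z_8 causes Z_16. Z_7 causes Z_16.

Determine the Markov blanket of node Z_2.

Parents of Z_2: Z_1, Z_12.
Children of Z_2: Z_6, Z_13.
Parents of each child, excluding Z_2:
  Z_13's other parent is Z_1.
  parents(Z_6) \ {Z_2} = {Z_9, Z_11, Z_13}.
So the Markov blanket of Z_2 is {Z_1, Z_6, Z_9, Z_11, Z_12, Z_13}.

{Z_1, Z_6, Z_9, Z_11, Z_12, Z_13}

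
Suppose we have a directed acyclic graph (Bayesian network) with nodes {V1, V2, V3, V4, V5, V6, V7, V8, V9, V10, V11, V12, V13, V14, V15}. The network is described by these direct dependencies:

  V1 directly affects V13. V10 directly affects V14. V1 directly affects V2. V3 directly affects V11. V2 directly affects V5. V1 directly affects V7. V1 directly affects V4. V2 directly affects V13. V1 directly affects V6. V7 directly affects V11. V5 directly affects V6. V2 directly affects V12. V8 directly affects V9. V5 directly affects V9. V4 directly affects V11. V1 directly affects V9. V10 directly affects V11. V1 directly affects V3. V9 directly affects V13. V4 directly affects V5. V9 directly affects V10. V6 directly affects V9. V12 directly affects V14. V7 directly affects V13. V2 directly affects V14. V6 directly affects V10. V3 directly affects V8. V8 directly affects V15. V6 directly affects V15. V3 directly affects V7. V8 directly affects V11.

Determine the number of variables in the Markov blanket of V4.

The Markov blanket of a node is its parents, its children, and the other parents of its children.
V4's parents: V1.
V4 has children V5, V11.
Parents of each child, excluding V4:
  V5 also has parent V2.
  V11's other parents are V3, V7, V8, V10.
MB(V4) = {V1, V2, V3, V5, V7, V8, V10, V11}, which has 8 nodes.

8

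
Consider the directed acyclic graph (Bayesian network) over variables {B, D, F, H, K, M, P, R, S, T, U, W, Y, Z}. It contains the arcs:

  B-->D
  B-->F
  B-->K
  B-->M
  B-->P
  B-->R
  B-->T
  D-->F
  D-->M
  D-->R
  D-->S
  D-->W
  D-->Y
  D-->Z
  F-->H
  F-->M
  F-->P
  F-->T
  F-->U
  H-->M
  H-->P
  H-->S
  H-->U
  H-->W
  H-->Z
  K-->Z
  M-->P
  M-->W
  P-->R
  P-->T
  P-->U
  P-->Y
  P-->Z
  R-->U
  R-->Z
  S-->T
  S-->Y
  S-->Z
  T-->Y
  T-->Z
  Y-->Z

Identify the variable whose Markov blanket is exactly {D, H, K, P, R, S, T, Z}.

Y

The target node must have every member of {D, H, K, P, R, S, T, Z} as a parent, child, or co-parent, and no others.
Parents of Y: D, P, S, T; children: Z; co-parents: D, H, K, P, R, S, T.
These exactly cover the given set, so the node is Y.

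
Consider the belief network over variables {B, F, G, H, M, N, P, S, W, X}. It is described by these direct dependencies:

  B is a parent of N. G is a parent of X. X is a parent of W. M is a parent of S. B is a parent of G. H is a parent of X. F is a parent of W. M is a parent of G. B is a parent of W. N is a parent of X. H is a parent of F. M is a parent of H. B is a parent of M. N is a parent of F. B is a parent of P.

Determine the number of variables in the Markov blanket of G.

Ch(G) = {X}.
Pa(G) = {B, M}.
Co-parents of G (other parents of its children):
  X: H, N
MB(G) = {B, H, M, N, X}, which has 5 nodes.

5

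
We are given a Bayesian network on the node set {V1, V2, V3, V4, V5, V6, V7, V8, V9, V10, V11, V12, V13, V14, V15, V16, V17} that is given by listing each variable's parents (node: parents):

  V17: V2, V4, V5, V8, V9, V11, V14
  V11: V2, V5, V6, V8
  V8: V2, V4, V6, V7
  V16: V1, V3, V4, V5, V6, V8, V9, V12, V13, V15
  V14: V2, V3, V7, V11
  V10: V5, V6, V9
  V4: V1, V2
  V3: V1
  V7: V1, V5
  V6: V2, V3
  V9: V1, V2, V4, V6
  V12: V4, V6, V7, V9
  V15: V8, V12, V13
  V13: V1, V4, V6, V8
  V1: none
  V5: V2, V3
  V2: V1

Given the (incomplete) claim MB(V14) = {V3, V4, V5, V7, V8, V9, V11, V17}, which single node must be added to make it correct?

Parents of V14: V2, V3, V7, V11.
Ch(V14) = {V17}.
Other parents of V14's children:
  V17's other parents are V2, V4, V5, V8, V9, V11.
MB(V14) = {V2, V3, V4, V5, V7, V8, V9, V11, V17}.
Comparing with the claimed set, V2 is missing.

V2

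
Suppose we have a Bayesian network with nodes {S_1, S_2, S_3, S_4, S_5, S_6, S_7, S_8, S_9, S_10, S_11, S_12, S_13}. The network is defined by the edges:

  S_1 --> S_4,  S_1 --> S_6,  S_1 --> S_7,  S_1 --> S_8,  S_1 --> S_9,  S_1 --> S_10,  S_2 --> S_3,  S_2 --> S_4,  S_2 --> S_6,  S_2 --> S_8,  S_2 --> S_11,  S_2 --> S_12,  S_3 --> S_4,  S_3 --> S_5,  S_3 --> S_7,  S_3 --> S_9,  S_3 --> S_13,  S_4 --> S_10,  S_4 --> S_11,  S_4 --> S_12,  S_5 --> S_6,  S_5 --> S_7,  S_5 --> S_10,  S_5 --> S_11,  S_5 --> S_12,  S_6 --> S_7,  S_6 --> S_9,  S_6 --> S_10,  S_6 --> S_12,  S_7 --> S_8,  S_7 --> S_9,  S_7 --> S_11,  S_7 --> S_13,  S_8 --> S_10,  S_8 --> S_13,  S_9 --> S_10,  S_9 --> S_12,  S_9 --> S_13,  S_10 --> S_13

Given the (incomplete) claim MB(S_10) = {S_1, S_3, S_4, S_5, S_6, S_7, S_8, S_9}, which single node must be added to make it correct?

S_13

Pa(S_10) = {S_1, S_4, S_5, S_6, S_8, S_9}.
S_10's children: S_13.
Other parents of S_10's children:
  parents(S_13) \ {S_10} = {S_3, S_7, S_8, S_9}.
MB(S_10) = {S_1, S_3, S_4, S_5, S_6, S_7, S_8, S_9, S_13}.
Comparing with the claimed set, S_13 is missing.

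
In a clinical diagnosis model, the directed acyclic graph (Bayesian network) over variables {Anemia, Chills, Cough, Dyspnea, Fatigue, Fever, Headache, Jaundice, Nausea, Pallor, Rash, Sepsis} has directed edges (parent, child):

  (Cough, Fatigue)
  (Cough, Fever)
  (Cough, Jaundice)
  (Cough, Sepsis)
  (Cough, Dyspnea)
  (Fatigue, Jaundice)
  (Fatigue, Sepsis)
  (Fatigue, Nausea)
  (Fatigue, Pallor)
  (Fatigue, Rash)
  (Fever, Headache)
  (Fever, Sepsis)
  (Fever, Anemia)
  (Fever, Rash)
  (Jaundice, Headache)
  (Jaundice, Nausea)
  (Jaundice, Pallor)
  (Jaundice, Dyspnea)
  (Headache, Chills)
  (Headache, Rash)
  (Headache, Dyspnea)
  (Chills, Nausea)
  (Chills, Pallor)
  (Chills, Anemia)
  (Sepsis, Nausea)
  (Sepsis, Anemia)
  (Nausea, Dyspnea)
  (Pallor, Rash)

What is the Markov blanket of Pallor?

The Markov blanket of a node is its parents, its children, and the other parents of its children.
Pallor has parents Chills, Fatigue, Jaundice.
Pallor has child Rash.
Co-parents of Pallor (other parents of its children):
  Rash: Fatigue, Fever, Headache
Taking the union gives {Chills, Fatigue, Fever, Headache, Jaundice, Rash}.

{Chills, Fatigue, Fever, Headache, Jaundice, Rash}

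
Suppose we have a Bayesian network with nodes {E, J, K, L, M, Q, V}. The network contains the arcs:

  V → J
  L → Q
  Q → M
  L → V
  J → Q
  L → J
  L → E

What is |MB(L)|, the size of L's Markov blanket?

The Markov blanket of a node is its parents, its children, and the other parents of its children.
Pa(L) = {}.
L's children: E, J, Q, V.
Parents of each child, excluding L:
  V: —
  J: V
  Q: J
  E: —
MB(L) = {E, J, Q, V}, which has 4 nodes.

4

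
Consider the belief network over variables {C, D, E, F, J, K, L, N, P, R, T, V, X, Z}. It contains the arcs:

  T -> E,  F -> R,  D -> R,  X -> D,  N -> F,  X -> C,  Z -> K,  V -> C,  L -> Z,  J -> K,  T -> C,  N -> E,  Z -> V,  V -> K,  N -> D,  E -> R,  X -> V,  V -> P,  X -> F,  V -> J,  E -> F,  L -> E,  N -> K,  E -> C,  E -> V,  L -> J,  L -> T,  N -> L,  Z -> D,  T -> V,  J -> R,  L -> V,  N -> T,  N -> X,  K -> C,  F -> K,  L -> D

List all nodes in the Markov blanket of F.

{D, E, J, K, N, R, V, X, Z}

F has parents E, N, X.
F has children K, R.
Parents of each child, excluding F:
  K: J, N, V, Z
  R: D, E, J
So the Markov blanket of F is {D, E, J, K, N, R, V, X, Z}.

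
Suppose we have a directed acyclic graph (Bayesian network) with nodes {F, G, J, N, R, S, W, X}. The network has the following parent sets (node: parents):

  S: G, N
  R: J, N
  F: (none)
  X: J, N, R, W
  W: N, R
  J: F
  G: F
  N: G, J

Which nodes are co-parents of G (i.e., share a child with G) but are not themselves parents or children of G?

{J}

Children of G: N, S.
  N: J
  S: N
Excluding nodes already adjacent to G (F, N, S), the co-parent-only contribution is {J}.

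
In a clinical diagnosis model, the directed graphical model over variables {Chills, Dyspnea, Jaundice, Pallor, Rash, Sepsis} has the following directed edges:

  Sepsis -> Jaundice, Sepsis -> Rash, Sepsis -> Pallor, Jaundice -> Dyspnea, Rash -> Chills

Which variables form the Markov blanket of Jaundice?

By definition, MB(Jaundice) is built from Jaundice's parents, Jaundice's children, and the co-parents of Jaundice.
Jaundice's parents: Sepsis.
Children of Jaundice: Dyspnea.
Co-parents of Jaundice (other parents of its children):
  Dyspnea has no other parent.
Union: {Sepsis} ∪ {Dyspnea} ∪ {} = {Dyspnea, Sepsis}.

{Dyspnea, Sepsis}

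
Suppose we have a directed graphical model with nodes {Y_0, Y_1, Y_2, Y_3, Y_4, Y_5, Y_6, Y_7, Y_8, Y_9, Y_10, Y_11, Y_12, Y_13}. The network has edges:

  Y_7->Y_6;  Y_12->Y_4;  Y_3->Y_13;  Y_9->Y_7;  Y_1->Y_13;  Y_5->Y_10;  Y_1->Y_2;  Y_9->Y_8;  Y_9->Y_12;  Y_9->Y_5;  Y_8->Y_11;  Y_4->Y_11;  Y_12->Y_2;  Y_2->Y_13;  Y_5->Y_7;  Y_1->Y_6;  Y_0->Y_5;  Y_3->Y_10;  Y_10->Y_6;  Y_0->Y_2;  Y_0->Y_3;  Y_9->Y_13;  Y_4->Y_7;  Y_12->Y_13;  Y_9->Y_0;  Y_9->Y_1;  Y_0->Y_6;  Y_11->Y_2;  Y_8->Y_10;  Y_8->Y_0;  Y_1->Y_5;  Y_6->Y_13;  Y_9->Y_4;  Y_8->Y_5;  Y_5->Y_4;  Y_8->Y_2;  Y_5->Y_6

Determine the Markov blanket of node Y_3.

The Markov blanket of a node is its parents, its children, and the other parents of its children.
Pa(Y_3) = {Y_0}.
Ch(Y_3) = {Y_10, Y_13}.
For each child, the remaining parents (spouses of Y_3):
  Y_10's other parents are Y_5, Y_8.
  Y_13's other parents are Y_1, Y_2, Y_6, Y_9, Y_12.
Union: {Y_0} ∪ {Y_10, Y_13} ∪ {Y_1, Y_2, Y_5, Y_6, Y_8, Y_9, Y_12} = {Y_0, Y_1, Y_2, Y_5, Y_6, Y_8, Y_9, Y_10, Y_12, Y_13}.

{Y_0, Y_1, Y_2, Y_5, Y_6, Y_8, Y_9, Y_10, Y_12, Y_13}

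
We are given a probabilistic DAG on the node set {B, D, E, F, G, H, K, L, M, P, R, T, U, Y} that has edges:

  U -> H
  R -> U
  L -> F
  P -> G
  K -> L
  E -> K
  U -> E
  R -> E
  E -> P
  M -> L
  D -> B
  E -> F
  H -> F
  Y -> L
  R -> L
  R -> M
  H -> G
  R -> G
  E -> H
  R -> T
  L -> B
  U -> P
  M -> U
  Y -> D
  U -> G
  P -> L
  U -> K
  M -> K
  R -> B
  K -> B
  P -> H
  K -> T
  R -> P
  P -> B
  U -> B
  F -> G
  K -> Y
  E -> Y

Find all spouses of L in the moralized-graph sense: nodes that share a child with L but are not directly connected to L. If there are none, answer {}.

Children of L: B, F.
  F: E, H
  B: D, K, P, R, U
Excluding nodes already adjacent to L (B, F, K, M, P, R, Y), the co-parent-only contribution is {D, E, H, U}.

{D, E, H, U}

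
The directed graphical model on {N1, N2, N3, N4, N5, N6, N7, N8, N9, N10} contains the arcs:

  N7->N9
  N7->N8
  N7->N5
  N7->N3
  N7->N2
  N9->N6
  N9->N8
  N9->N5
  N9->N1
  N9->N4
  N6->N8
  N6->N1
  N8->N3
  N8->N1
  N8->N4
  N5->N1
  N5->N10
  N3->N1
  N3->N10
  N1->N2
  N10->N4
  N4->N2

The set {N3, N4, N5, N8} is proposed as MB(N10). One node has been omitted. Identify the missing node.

N10's parents: N3, N5.
Ch(N10) = {N4}.
Co-parents of N10 (other parents of its children):
  parents(N4) \ {N10} = {N8, N9}.
MB(N10) = {N3, N4, N5, N8, N9}.
Comparing with the claimed set, N9 is missing.

N9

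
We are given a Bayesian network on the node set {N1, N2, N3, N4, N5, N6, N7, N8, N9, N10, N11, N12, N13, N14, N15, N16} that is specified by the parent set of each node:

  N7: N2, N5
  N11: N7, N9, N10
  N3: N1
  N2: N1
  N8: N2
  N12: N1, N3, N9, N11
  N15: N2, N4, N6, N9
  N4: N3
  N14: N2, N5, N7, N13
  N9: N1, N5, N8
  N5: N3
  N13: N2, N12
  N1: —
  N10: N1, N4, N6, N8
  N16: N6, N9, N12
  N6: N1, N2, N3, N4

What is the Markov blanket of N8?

Ch(N8) = {N9, N10}.
N8 has parent N2.
Other parents of N8's children:
  N9: N1, N5
  N10: N1, N4, N6
Taking the union gives {N1, N2, N4, N5, N6, N9, N10}.

{N1, N2, N4, N5, N6, N9, N10}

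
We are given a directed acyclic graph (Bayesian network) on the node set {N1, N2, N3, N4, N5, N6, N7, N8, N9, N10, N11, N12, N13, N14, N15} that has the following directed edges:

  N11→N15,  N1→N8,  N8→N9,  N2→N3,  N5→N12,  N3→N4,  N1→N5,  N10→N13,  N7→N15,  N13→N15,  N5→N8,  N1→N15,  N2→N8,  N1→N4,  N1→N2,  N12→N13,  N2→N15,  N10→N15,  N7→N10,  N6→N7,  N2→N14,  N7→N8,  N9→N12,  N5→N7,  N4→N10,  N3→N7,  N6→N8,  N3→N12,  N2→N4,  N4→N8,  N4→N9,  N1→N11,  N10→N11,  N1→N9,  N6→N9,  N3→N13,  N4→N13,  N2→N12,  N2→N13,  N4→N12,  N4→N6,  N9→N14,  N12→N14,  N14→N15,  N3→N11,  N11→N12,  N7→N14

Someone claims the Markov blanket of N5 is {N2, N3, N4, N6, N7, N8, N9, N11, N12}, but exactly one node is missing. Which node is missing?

N5's parents: N1.
N5 has children N7, N8, N12.
For each child, the remaining parents (spouses of N5):
  N7: N3, N6
  N8: N1, N2, N4, N6, N7
  N12: N2, N3, N4, N9, N11
MB(N5) = {N1, N2, N3, N4, N6, N7, N8, N9, N11, N12}.
Comparing with the claimed set, N1 is missing.

N1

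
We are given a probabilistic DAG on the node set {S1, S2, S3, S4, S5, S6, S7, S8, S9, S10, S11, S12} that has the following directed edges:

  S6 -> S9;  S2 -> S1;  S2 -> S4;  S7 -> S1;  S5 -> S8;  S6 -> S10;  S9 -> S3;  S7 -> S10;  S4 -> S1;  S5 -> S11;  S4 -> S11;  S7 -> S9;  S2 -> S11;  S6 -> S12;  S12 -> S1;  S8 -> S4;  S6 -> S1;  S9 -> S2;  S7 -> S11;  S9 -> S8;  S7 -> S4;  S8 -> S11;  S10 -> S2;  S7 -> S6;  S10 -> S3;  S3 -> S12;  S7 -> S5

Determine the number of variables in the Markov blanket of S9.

Children of S9: S2, S3, S8.
S9 has parents S6, S7.
Parents of each child, excluding S9:
  S3: S10
  S2: S10
  S8: S5
MB(S9) = {S2, S3, S5, S6, S7, S8, S10}, which has 7 nodes.

7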